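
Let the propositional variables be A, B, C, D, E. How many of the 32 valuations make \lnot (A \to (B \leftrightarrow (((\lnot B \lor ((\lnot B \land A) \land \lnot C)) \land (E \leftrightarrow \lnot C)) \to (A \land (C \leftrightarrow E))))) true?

Initial set: {\lnot (A \to (B \leftrightarrow (((\lnot B \lor ((\lnot B \land A) \land \lnot C)) \land (E \leftrightarrow \lnot C)) \to (A \land (C \leftrightarrow E)))))}.
\lnot (A \to (B \leftrightarrow (((\lnot B \lor ((\lnot B \land A) \land \lnot C)) \land (E \leftrightarrow \lnot C)) \to (A \land (C \leftrightarrow E))))): α-rule — add A, \lnot (B \leftrightarrow (((\lnot B \lor ((\lnot B \land A) \land \lnot C)) \land (E \leftrightarrow \lnot C)) \to (A \land (C \leftrightarrow E)))).
\lnot (B \leftrightarrow (((\lnot B \lor ((\lnot B \land A) \land \lnot C)) \land (E \leftrightarrow \lnot C)) \to (A \land (C \leftrightarrow E)))): β-rule — branch into B, \lnot (((\lnot B \lor ((\lnot B \land A) \land \lnot C)) \land (E \leftrightarrow \lnot C)) \to (A \land (C \leftrightarrow E)))  //  \lnot B, (((\lnot B \lor ((\lnot B \land A) \land \lnot C)) \land (E \leftrightarrow \lnot C)) \to (A \land (C \leftrightarrow E))).
  branch 1 (add B, \lnot (((\lnot B \lor ((\lnot B \land A) \land \lnot C)) \land (E \leftrightarrow \lnot C)) \to (A \land (C \leftrightarrow E)))):
    \lnot (((\lnot B \lor ((\lnot B \land A) \land \lnot C)) \land (E \leftrightarrow \lnot C)) \to (A \land (C \leftrightarrow E))): α-rule — add ((\lnot B \lor ((\lnot B \land A) \land \lnot C)) \land (E \leftrightarrow \lnot C)), \lnot (A \land (C \leftrightarrow E)).
    ((\lnot B \lor ((\lnot B \land A) \land \lnot C)) \land (E \leftrightarrow \lnot C)): α-rule — add (\lnot B \lor ((\lnot B \land A) \land \lnot C)), (E \leftrightarrow \lnot C).
    \lnot (A \land (C \leftrightarrow E)): β-rule — branch into \lnot A  //  \lnot (C \leftrightarrow E).
      branch 1.1 (add \lnot A):
        × closes — contains both A and \lnot A.
      branch 1.2 (add \lnot (C \leftrightarrow E)):
        (\lnot B \lor ((\lnot B \land A) \land \lnot C)): β-rule — branch into \lnot B  //  ((\lnot B \land A) \land \lnot C).
          branch 1.2.1 (add \lnot B):
            × closes — contains both B and \lnot B.
          branch 1.2.2 (add ((\lnot B \land A) \land \lnot C)):
            ((\lnot B \land A) \land \lnot C): α-rule — add (\lnot B \land A), \lnot C.
            (\lnot B \land A): α-rule — add \lnot B, A.
            × closes — contains both B and \lnot B.
  branch 2 (add \lnot B, (((\lnot B \lor ((\lnot B \land A) \land \lnot C)) \land (E \leftrightarrow \lnot C)) \to (A \land (C \leftrightarrow E)))):
    (((\lnot B \lor ((\lnot B \land A) \land \lnot C)) \land (E \leftrightarrow \lnot C)) \to (A \land (C \leftrightarrow E))): β-rule — branch into \lnot ((\lnot B \lor ((\lnot B \land A) \land \lnot C)) \land (E \leftrightarrow \lnot C))  //  (A \land (C \leftrightarrow E)).
      branch 2.1 (add \lnot ((\lnot B \lor ((\lnot B \land A) \land \lnot C)) \land (E \leftrightarrow \lnot C))):
        \lnot ((\lnot B \lor ((\lnot B \land A) \land \lnot C)) \land (E \leftrightarrow \lnot C)): β-rule — branch into \lnot (\lnot B \lor ((\lnot B \land A) \land \lnot C))  //  \lnot (E \leftrightarrow \lnot C).
          branch 2.1.1 (add \lnot (\lnot B \lor ((\lnot B \land A) \land \lnot C))):
            \lnot (\lnot B \lor ((\lnot B \land A) \land \lnot C)): α-rule — add \lnot \lnot B, \lnot ((\lnot B \land A) \land \lnot C).
            × closes — contains both B and \lnot B.
          branch 2.1.2 (add \lnot (E \leftrightarrow \lnot C)):
            \lnot (E \leftrightarrow \lnot C): β-rule — branch into E, \lnot \lnot C  //  \lnot E, \lnot C.
              branch 2.1.2.1 (add E, \lnot \lnot C):
                ○ open, literals {A=1, B=0, C=1, E=1}.
              branch 2.1.2.2 (add \lnot E, \lnot C):
                ○ open, literals {A=1, B=0, C=0, E=0}.
      branch 2.2 (add (A \land (C \leftrightarrow E))):
        (A \land (C \leftrightarrow E)): α-rule — add A, (C \leftrightarrow E).
        (C \leftrightarrow E): β-rule — branch into C, E  //  \lnot C, \lnot E.
          branch 2.2.1 (add C, E):
            ○ open, literals {A=1, B=0, C=1, E=1}.
          branch 2.2.2 (add \lnot C, \lnot E):
            ○ open, literals {A=1, B=0, C=0, E=0}.
4 branches closed, 4 open.
Each open branch fixes some atoms; the unmentioned ones are free. Counting distinct full assignments: branch {A=1, B=0, C=1, E=1} (D) contributes 2 new; branch {A=1, B=0, C=0, E=0} (D) contributes 2 new; branch {A=1, B=0, C=1, E=1} (D) contributes 0 new; branch {A=1, B=0, C=0, E=0} (D) contributes 0 new. Total: 4.

4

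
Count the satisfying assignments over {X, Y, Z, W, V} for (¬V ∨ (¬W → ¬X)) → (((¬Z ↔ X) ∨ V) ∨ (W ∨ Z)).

Initial set: {T ((¬V ∨ (¬W → ¬X)) → (((¬Z ↔ X) ∨ V) ∨ (W ∨ Z)))}.
T ((¬V ∨ (¬W → ¬X)) → (((¬Z ↔ X) ∨ V) ∨ (W ∨ Z))): β-rule — branch into F (¬V ∨ (¬W → ¬X))  //  T (((¬Z ↔ X) ∨ V) ∨ (W ∨ Z)).
  branch 1 (add F (¬V ∨ (¬W → ¬X))):
    F (¬V ∨ (¬W → ¬X)): α-rule — add F ¬V, F (¬W → ¬X).
    F (¬W → ¬X): α-rule — add T ¬W, F ¬X.
    ○ open, literals {V=T, W=F, X=T}.
  branch 2 (add T (((¬Z ↔ X) ∨ V) ∨ (W ∨ Z))):
    T (((¬Z ↔ X) ∨ V) ∨ (W ∨ Z)): β-rule — branch into T ((¬Z ↔ X) ∨ V)  //  T (W ∨ Z).
      branch 2.1 (add T ((¬Z ↔ X) ∨ V)):
        T ((¬Z ↔ X) ∨ V): β-rule — branch into T (¬Z ↔ X)  //  T V.
          branch 2.1.1 (add T (¬Z ↔ X)):
            T (¬Z ↔ X): β-rule — branch into T ¬Z, T X  //  F ¬Z, F X.
              branch 2.1.1.1 (add T ¬Z, T X):
                ○ open, literals {X=T, Z=F}.
              branch 2.1.1.2 (add F ¬Z, F X):
                ○ open, literals {X=F, Z=T}.
          branch 2.1.2 (add T V):
            ○ open, literals {V=T}.
      branch 2.2 (add T (W ∨ Z)):
        T (W ∨ Z): β-rule — branch into T W  //  T Z.
          branch 2.2.1 (add T W):
            ○ open, literals {W=T}.
          branch 2.2.2 (add T Z):
            ○ open, literals {Z=T}.
0 branches closed, 6 open.
Each open branch fixes some atoms; the unmentioned ones are free. Counting distinct full assignments: branch {V=T, W=F, X=T} (Y, Z) contributes 4 new; branch {X=T, Z=F} (Y, W, V) contributes 6 new; branch {X=F, Z=T} (Y, W, V) contributes 8 new; branch {V=T} (X, Y, Z, W) contributes 6 new; branch {W=T} (X, Y, Z, V) contributes 4 new; branch {Z=T} (X, Y, W, V) contributes 2 new. Total: 30.

30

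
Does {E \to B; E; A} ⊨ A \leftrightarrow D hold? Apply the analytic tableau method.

Initial set: {(E \to B); E; A; \lnot (A \leftrightarrow D)}.
(E \to B): β-rule — branch into \lnot E  //  B.
  branch 1 (add \lnot E):
    × closes — contains both E and \lnot E.
  branch 2 (add B):
    \lnot (A \leftrightarrow D): β-rule — branch into A, \lnot D  //  \lnot A, D.
      branch 2.1 (add A, \lnot D):
        ○ open, literals {A=true, B=true, D=false, E=true}.
      branch 2.2 (add \lnot A, D):
        × closes — contains both A and \lnot A.
2 branches closed, 1 open.
An open branch gives a countermodel: A=true, B=true, D=false, E=true (unmentioned atoms arbitrary); the premises hold there but the conclusion fails.

No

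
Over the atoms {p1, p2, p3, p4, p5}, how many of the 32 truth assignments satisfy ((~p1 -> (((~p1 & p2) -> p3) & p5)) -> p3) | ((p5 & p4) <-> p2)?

Initial set: {T (((~p1 -> (((~p1 & p2) -> p3) & p5)) -> p3) | ((p5 & p4) <-> p2))}.
T (((~p1 -> (((~p1 & p2) -> p3) & p5)) -> p3) | ((p5 & p4) <-> p2)): β-rule — branch into T ((~p1 -> (((~p1 & p2) -> p3) & p5)) -> p3)  //  T ((p5 & p4) <-> p2).
  branch 1 (add T ((~p1 -> (((~p1 & p2) -> p3) & p5)) -> p3)):
    T ((~p1 -> (((~p1 & p2) -> p3) & p5)) -> p3): β-rule — branch into F (~p1 -> (((~p1 & p2) -> p3) & p5))  //  T p3.
      branch 1.1 (add F (~p1 -> (((~p1 & p2) -> p3) & p5))):
        F (~p1 -> (((~p1 & p2) -> p3) & p5)): α-rule — add T ~p1, F (((~p1 & p2) -> p3) & p5).
        F (((~p1 & p2) -> p3) & p5): β-rule — branch into F ((~p1 & p2) -> p3)  //  F p5.
          branch 1.1.1 (add F ((~p1 & p2) -> p3)):
            F ((~p1 & p2) -> p3): α-rule — add T (~p1 & p2), F p3.
            T (~p1 & p2): α-rule — add T ~p1, T p2.
            ○ open, literals {p1=false, p2=true, p3=false}.
          branch 1.1.2 (add F p5):
            ○ open, literals {p1=false, p5=false}.
      branch 1.2 (add T p3):
        ○ open, literals {p3=true}.
  branch 2 (add T ((p5 & p4) <-> p2)):
    T ((p5 & p4) <-> p2): β-rule — branch into T (p5 & p4), T p2  //  F (p5 & p4), F p2.
      branch 2.1 (add T (p5 & p4), T p2):
        T (p5 & p4): α-rule — add T p5, T p4.
        ○ open, literals {p2=true, p4=true, p5=true}.
      branch 2.2 (add F (p5 & p4), F p2):
        F (p5 & p4): β-rule — branch into F p5  //  F p4.
          branch 2.2.1 (add F p5):
            ○ open, literals {p2=false, p5=false}.
          branch 2.2.2 (add F p4):
            ○ open, literals {p2=false, p4=false}.
0 branches closed, 6 open.
Each open branch fixes some atoms; the unmentioned ones are free. Counting distinct full assignments: branch {p1=false, p2=true, p3=false} (p4, p5) contributes 4 new; branch {p1=false, p5=false} (p2, p3, p4) contributes 6 new; branch {p3=true} (p1, p2, p4, p5) contributes 12 new; branch {p2=true, p4=true, p5=true} (p1, p3) contributes 1 new; branch {p2=false, p5=false} (p1, p3, p4) contributes 2 new; branch {p2=false, p4=false} (p1, p3, p5) contributes 2 new. Total: 27.

27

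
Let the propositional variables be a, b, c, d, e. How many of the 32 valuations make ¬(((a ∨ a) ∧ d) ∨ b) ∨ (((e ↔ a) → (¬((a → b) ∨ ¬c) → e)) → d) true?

Initial set: {T (¬(((a ∨ a) ∧ d) ∨ b) ∨ (((e ↔ a) → (¬((a → b) ∨ ¬c) → e)) → d))}.
T (¬(((a ∨ a) ∧ d) ∨ b) ∨ (((e ↔ a) → (¬((a → b) ∨ ¬c) → e)) → d)): β-rule — branch into T ¬(((a ∨ a) ∧ d) ∨ b)  //  T (((e ↔ a) → (¬((a → b) ∨ ¬c) → e)) → d).
  branch 1 (add T ¬(((a ∨ a) ∧ d) ∨ b)):
    T ¬(((a ∨ a) ∧ d) ∨ b): α-rule — add F ((a ∨ a) ∧ d), F b.
    F ((a ∨ a) ∧ d): β-rule — branch into F (a ∨ a)  //  F d.
      branch 1.1 (add F (a ∨ a)):
        F (a ∨ a): α-rule — add F a, F a.
        ○ open, literals {a=false, b=false}.
      branch 1.2 (add F d):
        ○ open, literals {b=false, d=false}.
  branch 2 (add T (((e ↔ a) → (¬((a → b) ∨ ¬c) → e)) → d)):
    T (((e ↔ a) → (¬((a → b) ∨ ¬c) → e)) → d): β-rule — branch into F ((e ↔ a) → (¬((a → b) ∨ ¬c) → e))  //  T d.
      branch 2.1 (add F ((e ↔ a) → (¬((a → b) ∨ ¬c) → e))):
        F ((e ↔ a) → (¬((a → b) ∨ ¬c) → e)): α-rule — add T (e ↔ a), F (¬((a → b) ∨ ¬c) → e).
        F (¬((a → b) ∨ ¬c) → e): α-rule — add T ¬((a → b) ∨ ¬c), F e.
        T ¬((a → b) ∨ ¬c): α-rule — add F (a → b), F ¬c.
        F (a → b): α-rule — add T a, F b.
        T (e ↔ a): β-rule — branch into T e, T a  //  F e, F a.
          branch 2.1.1 (add T e, T a):
            × closes — contains both e and ¬e.
          branch 2.1.2 (add F e, F a):
            × closes — contains both a and ¬a.
      branch 2.2 (add T d):
        ○ open, literals {d=true}.
2 branches closed, 3 open.
Each open branch fixes some atoms; the unmentioned ones are free. Counting distinct full assignments: branch {a=false, b=false} (c, d, e) contributes 8 new; branch {b=false, d=false} (a, c, e) contributes 4 new; branch {d=true} (a, b, c, e) contributes 12 new. Total: 24.

24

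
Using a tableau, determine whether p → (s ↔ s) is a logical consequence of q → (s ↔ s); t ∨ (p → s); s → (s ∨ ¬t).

Initial set: {(q → (s ↔ s)); (t ∨ (p → s)); (s → (s ∨ ¬t)); ¬(p → (s ↔ s))}.
¬(p → (s ↔ s)): α-rule — add p, ¬(s ↔ s).
(q → (s ↔ s)): β-rule — branch into ¬q  //  (s ↔ s).
  branch 1 (add ¬q):
    (t ∨ (p → s)): β-rule — branch into t  //  (p → s).
      branch 1.1 (add t):
        (s → (s ∨ ¬t)): β-rule — branch into ¬s  //  (s ∨ ¬t).
          branch 1.1.1 (add ¬s):
            ¬(s ↔ s): β-rule — branch into s, ¬s  //  ¬s, s.
              branch 1.1.1.1 (add s, ¬s):
                × closes — contains both s and ¬s.
              branch 1.1.1.2 (add ¬s, s):
                × closes — contains both s and ¬s.
          branch 1.1.2 (add (s ∨ ¬t)):
            ¬(s ↔ s): β-rule — branch into s, ¬s  //  ¬s, s.
              branch 1.1.2.1 (add s, ¬s):
                × closes — contains both s and ¬s.
              branch 1.1.2.2 (add ¬s, s):
                × closes — contains both s and ¬s.
      branch 1.2 (add (p → s)):
        (s → (s ∨ ¬t)): β-rule — branch into ¬s  //  (s ∨ ¬t).
          branch 1.2.1 (add ¬s):
            ¬(s ↔ s): β-rule — branch into s, ¬s  //  ¬s, s.
              branch 1.2.1.1 (add s, ¬s):
                × closes — contains both s and ¬s.
              branch 1.2.1.2 (add ¬s, s):
                × closes — contains both s and ¬s.
          branch 1.2.2 (add (s ∨ ¬t)):
            ¬(s ↔ s): β-rule — branch into s, ¬s  //  ¬s, s.
              branch 1.2.2.1 (add s, ¬s):
                × closes — contains both s and ¬s.
              branch 1.2.2.2 (add ¬s, s):
                × closes — contains both s and ¬s.
  branch 2 (add (s ↔ s)):
    (t ∨ (p → s)): β-rule — branch into t  //  (p → s).
      branch 2.1 (add t):
        (s → (s ∨ ¬t)): β-rule — branch into ¬s  //  (s ∨ ¬t).
          branch 2.1.1 (add ¬s):
            ¬(s ↔ s): β-rule — branch into s, ¬s  //  ¬s, s.
              branch 2.1.1.1 (add s, ¬s):
                × closes — contains both s and ¬s.
              branch 2.1.1.2 (add ¬s, s):
                × closes — contains both s and ¬s.
          branch 2.1.2 (add (s ∨ ¬t)):
            ¬(s ↔ s): β-rule — branch into s, ¬s  //  ¬s, s.
              branch 2.1.2.1 (add s, ¬s):
                × closes — contains both s and ¬s.
              branch 2.1.2.2 (add ¬s, s):
                × closes — contains both s and ¬s.
      branch 2.2 (add (p → s)):
        (s → (s ∨ ¬t)): β-rule — branch into ¬s  //  (s ∨ ¬t).
          branch 2.2.1 (add ¬s):
            ¬(s ↔ s): β-rule — branch into s, ¬s  //  ¬s, s.
              branch 2.2.1.1 (add s, ¬s):
                × closes — contains both s and ¬s.
              branch 2.2.1.2 (add ¬s, s):
                × closes — contains both s and ¬s.
          branch 2.2.2 (add (s ∨ ¬t)):
            ¬(s ↔ s): β-rule — branch into s, ¬s  //  ¬s, s.
              branch 2.2.2.1 (add s, ¬s):
                × closes — contains both s and ¬s.
              branch 2.2.2.2 (add ¬s, s):
                × closes — contains both s and ¬s.
All 16 branches close.
Every branch closed, so the premises entail the conclusion.

Yes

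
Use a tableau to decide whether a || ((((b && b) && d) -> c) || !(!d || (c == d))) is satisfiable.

Initial set: {T (a || ((((b && b) && d) -> c) || !(!d || (c == d))))}.
T (a || ((((b && b) && d) -> c) || !(!d || (c == d)))): β-rule — branch into T a  //  T ((((b && b) && d) -> c) || !(!d || (c == d))).
  branch 1 (add T a):
    ○ open, literals {a=T}.
  branch 2 (add T ((((b && b) && d) -> c) || !(!d || (c == d)))):
    T ((((b && b) && d) -> c) || !(!d || (c == d))): β-rule — branch into T (((b && b) && d) -> c)  //  T !(!d || (c == d)).
      branch 2.1 (add T (((b && b) && d) -> c)):
        T (((b && b) && d) -> c): β-rule — branch into F ((b && b) && d)  //  T c.
          branch 2.1.1 (add F ((b && b) && d)):
            F ((b && b) && d): β-rule — branch into F (b && b)  //  F d.
              branch 2.1.1.1 (add F (b && b)):
                F (b && b): β-rule — branch into F b  //  F b.
                  branch 2.1.1.1.1 (add F b):
                    ○ open, literals {b=F}.
                  branch 2.1.1.1.2 (add F b):
                    ○ open, literals {b=F}.
              branch 2.1.1.2 (add F d):
                ○ open, literals {d=F}.
          branch 2.1.2 (add T c):
            ○ open, literals {c=T}.
      branch 2.2 (add T !(!d || (c == d))):
        T !(!d || (c == d)): α-rule — add F !d, F (c == d).
        F (c == d): β-rule — branch into T c, F d  //  F c, T d.
          branch 2.2.1 (add T c, F d):
            × closes — contains both d and !d.
          branch 2.2.2 (add F c, T d):
            ○ open, literals {c=F, d=T}.
1 branch closed, 6 open.
An open branch gives a satisfying assignment: a=T.

Satisfiable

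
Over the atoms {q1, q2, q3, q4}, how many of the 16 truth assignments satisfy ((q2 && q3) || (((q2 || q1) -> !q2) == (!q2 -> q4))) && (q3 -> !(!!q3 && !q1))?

Initial set: {(((q2 && q3) || (((q2 || q1) -> !q2) == (!q2 -> q4))) && (q3 -> !(!!q3 && !q1)))}.
(((q2 && q3) || (((q2 || q1) -> !q2) == (!q2 -> q4))) && (q3 -> !(!!q3 && !q1))): α-rule — add ((q2 && q3) || (((q2 || q1) -> !q2) == (!q2 -> q4))), (q3 -> !(!!q3 && !q1)).
((q2 && q3) || (((q2 || q1) -> !q2) == (!q2 -> q4))): β-rule — branch into (q2 && q3)  //  (((q2 || q1) -> !q2) == (!q2 -> q4)).
  branch 1 (add (q2 && q3)):
    (q2 && q3): α-rule — add q2, q3.
    (q3 -> !(!!q3 && !q1)): β-rule — branch into !q3  //  !(!!q3 && !q1).
      branch 1.1 (add !q3):
        × closes — contains both q3 and !q3.
      branch 1.2 (add !(!!q3 && !q1)):
        !(!!q3 && !q1): β-rule — branch into !!!q3  //  !!q1.
          branch 1.2.1 (add !!!q3):
            !!!q3: drop double negation, giving !q3.
            × closes — contains both q3 and !q3.
          branch 1.2.2 (add !!q1):
            ○ open, literals {q1=1, q2=1, q3=1}.
  branch 2 (add (((q2 || q1) -> !q2) == (!q2 -> q4))):
    (q3 -> !(!!q3 && !q1)): β-rule — branch into !q3  //  !(!!q3 && !q1).
      branch 2.1 (add !q3):
        (((q2 || q1) -> !q2) == (!q2 -> q4)): β-rule — branch into ((q2 || q1) -> !q2), (!q2 -> q4)  //  !((q2 || q1) -> !q2), !(!q2 -> q4).
          branch 2.1.1 (add ((q2 || q1) -> !q2), (!q2 -> q4)):
            ((q2 || q1) -> !q2): β-rule — branch into !(q2 || q1)  //  !q2.
              branch 2.1.1.1 (add !(q2 || q1)):
                !(q2 || q1): α-rule — add !q2, !q1.
                (!q2 -> q4): β-rule — branch into !!q2  //  q4.
                  branch 2.1.1.1.1 (add !!q2):
                    × closes — contains both q2 and !q2.
                  branch 2.1.1.1.2 (add q4):
                    ○ open, literals {q1=0, q2=0, q3=0, q4=1}.
              branch 2.1.1.2 (add !q2):
                (!q2 -> q4): β-rule — branch into !!q2  //  q4.
                  branch 2.1.1.2.1 (add !!q2):
                    × closes — contains both q2 and !q2.
                  branch 2.1.1.2.2 (add q4):
                    ○ open, literals {q2=0, q3=0, q4=1}.
          branch 2.1.2 (add !((q2 || q1) -> !q2), !(!q2 -> q4)):
            !((q2 || q1) -> !q2): α-rule — add (q2 || q1), !!q2.
            !(!q2 -> q4): α-rule — add !q2, !q4.
            × closes — contains both q2 and !q2.
      branch 2.2 (add !(!!q3 && !q1)):
        (((q2 || q1) -> !q2) == (!q2 -> q4)): β-rule — branch into ((q2 || q1) -> !q2), (!q2 -> q4)  //  !((q2 || q1) -> !q2), !(!q2 -> q4).
          branch 2.2.1 (add ((q2 || q1) -> !q2), (!q2 -> q4)):
            !(!!q3 && !q1): β-rule — branch into !!!q3  //  !!q1.
              branch 2.2.1.1 (add !!!q3):
                !!!q3: drop double negation, giving !q3.
                ((q2 || q1) -> !q2): β-rule — branch into !(q2 || q1)  //  !q2.
                  branch 2.2.1.1.1 (add !(q2 || q1)):
                    !(q2 || q1): α-rule — add !q2, !q1.
                    (!q2 -> q4): β-rule — branch into !!q2  //  q4.
                      branch 2.2.1.1.1.1 (add !!q2):
                        × closes — contains both q2 and !q2.
                      branch 2.2.1.1.1.2 (add q4):
                        ○ open, literals {q1=0, q2=0, q3=0, q4=1}.
                  branch 2.2.1.1.2 (add !q2):
                    (!q2 -> q4): β-rule — branch into !!q2  //  q4.
                      branch 2.2.1.1.2.1 (add !!q2):
                        × closes — contains both q2 and !q2.
                      branch 2.2.1.1.2.2 (add q4):
                        ○ open, literals {q2=0, q3=0, q4=1}.
              branch 2.2.1.2 (add !!q1):
                ((q2 || q1) -> !q2): β-rule — branch into !(q2 || q1)  //  !q2.
                  branch 2.2.1.2.1 (add !(q2 || q1)):
                    !(q2 || q1): α-rule — add !q2, !q1.
                    × closes — contains both q1 and !q1.
                  branch 2.2.1.2.2 (add !q2):
                    (!q2 -> q4): β-rule — branch into !!q2  //  q4.
                      branch 2.2.1.2.2.1 (add !!q2):
                        × closes — contains both q2 and !q2.
                      branch 2.2.1.2.2.2 (add q4):
                        ○ open, literals {q1=1, q2=0, q4=1}.
          branch 2.2.2 (add !((q2 || q1) -> !q2), !(!q2 -> q4)):
            !((q2 || q1) -> !q2): α-rule — add (q2 || q1), !!q2.
            !(!q2 -> q4): α-rule — add !q2, !q4.
            × closes — contains both q2 and !q2.
10 branches closed, 6 open.
Each open branch fixes some atoms; the unmentioned ones are free. Counting distinct full assignments: branch {q1=1, q2=1, q3=1} (q4) contributes 2 new; branch {q1=0, q2=0, q3=0, q4=1} (none free) contributes 1 new; branch {q2=0, q3=0, q4=1} (q1) contributes 1 new; branch {q1=0, q2=0, q3=0, q4=1} (none free) contributes 0 new; branch {q2=0, q3=0, q4=1} (q1) contributes 0 new; branch {q1=1, q2=0, q4=1} (q3) contributes 1 new. Total: 5.

5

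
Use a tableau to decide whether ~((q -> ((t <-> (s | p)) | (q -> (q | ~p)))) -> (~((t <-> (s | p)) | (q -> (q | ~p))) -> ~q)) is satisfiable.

Unsatisfiable

Initial set: {T ~((q -> ((t <-> (s | p)) | (q -> (q | ~p)))) -> (~((t <-> (s | p)) | (q -> (q | ~p))) -> ~q))}.
T ~((q -> ((t <-> (s | p)) | (q -> (q | ~p)))) -> (~((t <-> (s | p)) | (q -> (q | ~p))) -> ~q)): α-rule — add T (q -> ((t <-> (s | p)) | (q -> (q | ~p)))), F (~((t <-> (s | p)) | (q -> (q | ~p))) -> ~q).
F (~((t <-> (s | p)) | (q -> (q | ~p))) -> ~q): α-rule — add T ~((t <-> (s | p)) | (q -> (q | ~p))), F ~q.
T ~((t <-> (s | p)) | (q -> (q | ~p))): α-rule — add F (t <-> (s | p)), F (q -> (q | ~p)).
F (q -> (q | ~p)): α-rule — add T q, F (q | ~p).
F (q | ~p): α-rule — add F q, F ~p.
× closes — contains both q and ~q.
All 1 branch closes.
Every branch closed; the formula is unsatisfiable.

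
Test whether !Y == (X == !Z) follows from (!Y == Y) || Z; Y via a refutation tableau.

Initial set: {((!Y == Y) || Z); Y; !(!Y == (X == !Z))}.
((!Y == Y) || Z): β-rule — branch into (!Y == Y)  //  Z.
  branch 1 (add (!Y == Y)):
    !(!Y == (X == !Z)): β-rule — branch into !Y, !(X == !Z)  //  !!Y, (X == !Z).
      branch 1.1 (add !Y, !(X == !Z)):
        × closes — contains both Y and !Y.
      branch 1.2 (add !!Y, (X == !Z)):
        (!Y == Y): β-rule — branch into !Y, Y  //  !!Y, !Y.
          branch 1.2.1 (add !Y, Y):
            × closes — contains both Y and !Y.
          branch 1.2.2 (add !!Y, !Y):
            × closes — contains both Y and !Y.
  branch 2 (add Z):
    !(!Y == (X == !Z)): β-rule — branch into !Y, !(X == !Z)  //  !!Y, (X == !Z).
      branch 2.1 (add !Y, !(X == !Z)):
        × closes — contains both Y and !Y.
      branch 2.2 (add !!Y, (X == !Z)):
        (X == !Z): β-rule — branch into X, !Z  //  !X, !!Z.
          branch 2.2.1 (add X, !Z):
            × closes — contains both Z and !Z.
          branch 2.2.2 (add !X, !!Z):
            ○ open, literals {X=F, Y=T, Z=T}.
5 branches closed, 1 open.
An open branch gives a countermodel: X=F, Y=T, Z=T (unmentioned atoms arbitrary); the premises hold there but the conclusion fails.

No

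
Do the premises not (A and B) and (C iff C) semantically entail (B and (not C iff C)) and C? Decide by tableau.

No

Initial set: {(not (A and B) and (C iff C)); not ((B and (not C iff C)) and C)}.
(not (A and B) and (C iff C)): α-rule — add not (A and B), (C iff C).
not ((B and (not C iff C)) and C): β-rule — branch into not (B and (not C iff C))  //  not C.
  branch 1 (add not (B and (not C iff C))):
    not (A and B): β-rule — branch into not A  //  not B.
      branch 1.1 (add not A):
        (C iff C): β-rule — branch into C, C  //  not C, not C.
          branch 1.1.1 (add C, C):
            not (B and (not C iff C)): β-rule — branch into not B  //  not (not C iff C).
              branch 1.1.1.1 (add not B):
                ○ open, literals {A=F, B=F, C=T}.
              branch 1.1.1.2 (add not (not C iff C)):
                not (not C iff C): β-rule — branch into not C, not C  //  not not C, C.
                  branch 1.1.1.2.1 (add not C, not C):
                    × closes — contains both C and not C.
                  branch 1.1.1.2.2 (add not not C, C):
                    ○ open, literals {A=F, C=T}.
          branch 1.1.2 (add not C, not C):
            not (B and (not C iff C)): β-rule — branch into not B  //  not (not C iff C).
              branch 1.1.2.1 (add not B):
                ○ open, literals {A=F, B=F, C=F}.
              branch 1.1.2.2 (add not (not C iff C)):
                not (not C iff C): β-rule — branch into not C, not C  //  not not C, C.
                  branch 1.1.2.2.1 (add not C, not C):
                    ○ open, literals {A=F, C=F}.
                  branch 1.1.2.2.2 (add not not C, C):
                    × closes — contains both C and not C.
      branch 1.2 (add not B):
        (C iff C): β-rule — branch into C, C  //  not C, not C.
          branch 1.2.1 (add C, C):
            not (B and (not C iff C)): β-rule — branch into not B  //  not (not C iff C).
              branch 1.2.1.1 (add not B):
                ○ open, literals {B=F, C=T}.
              branch 1.2.1.2 (add not (not C iff C)):
                not (not C iff C): β-rule — branch into not C, not C  //  not not C, C.
                  branch 1.2.1.2.1 (add not C, not C):
                    × closes — contains both C and not C.
                  branch 1.2.1.2.2 (add not not C, C):
                    ○ open, literals {B=F, C=T}.
          branch 1.2.2 (add not C, not C):
            not (B and (not C iff C)): β-rule — branch into not B  //  not (not C iff C).
              branch 1.2.2.1 (add not B):
                ○ open, literals {B=F, C=F}.
              branch 1.2.2.2 (add not (not C iff C)):
                not (not C iff C): β-rule — branch into not C, not C  //  not not C, C.
                  branch 1.2.2.2.1 (add not C, not C):
                    ○ open, literals {B=F, C=F}.
                  branch 1.2.2.2.2 (add not not C, C):
                    × closes — contains both C and not C.
  branch 2 (add not C):
    not (A and B): β-rule — branch into not A  //  not B.
      branch 2.1 (add not A):
        (C iff C): β-rule — branch into C, C  //  not C, not C.
          branch 2.1.1 (add C, C):
            × closes — contains both C and not C.
          branch 2.1.2 (add not C, not C):
            ○ open, literals {A=F, C=F}.
      branch 2.2 (add not B):
        (C iff C): β-rule — branch into C, C  //  not C, not C.
          branch 2.2.1 (add C, C):
            × closes — contains both C and not C.
          branch 2.2.2 (add not C, not C):
            ○ open, literals {B=F, C=F}.
6 branches closed, 10 open.
An open branch gives a countermodel: A=F, B=F, C=T (unmentioned atoms arbitrary); the premises hold there but the conclusion fails.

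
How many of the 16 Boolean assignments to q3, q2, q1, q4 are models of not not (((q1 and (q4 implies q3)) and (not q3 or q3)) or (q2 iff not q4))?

11

Initial set: {not not (((q1 and (q4 implies q3)) and (not q3 or q3)) or (q2 iff not q4))}.
not not (((q1 and (q4 implies q3)) and (not q3 or q3)) or (q2 iff not q4)): drop double negation, giving (((q1 and (q4 implies q3)) and (not q3 or q3)) or (q2 iff not q4)).
(((q1 and (q4 implies q3)) and (not q3 or q3)) or (q2 iff not q4)): β-rule — branch into ((q1 and (q4 implies q3)) and (not q3 or q3))  //  (q2 iff not q4).
  branch 1 (add ((q1 and (q4 implies q3)) and (not q3 or q3))):
    ((q1 and (q4 implies q3)) and (not q3 or q3)): α-rule — add (q1 and (q4 implies q3)), (not q3 or q3).
    (q1 and (q4 implies q3)): α-rule — add q1, (q4 implies q3).
    (not q3 or q3): β-rule — branch into not q3  //  q3.
      branch 1.1 (add not q3):
        (q4 implies q3): β-rule — branch into not q4  //  q3.
          branch 1.1.1 (add not q4):
            ○ open, literals {q1=1, q3=0, q4=0}.
          branch 1.1.2 (add q3):
            × closes — contains both q3 and not q3.
      branch 1.2 (add q3):
        (q4 implies q3): β-rule — branch into not q4  //  q3.
          branch 1.2.1 (add not q4):
            ○ open, literals {q1=1, q3=1, q4=0}.
          branch 1.2.2 (add q3):
            ○ open, literals {q1=1, q3=1}.
  branch 2 (add (q2 iff not q4)):
    (q2 iff not q4): β-rule — branch into q2, not q4  //  not q2, not not q4.
      branch 2.1 (add q2, not q4):
        ○ open, literals {q2=1, q4=0}.
      branch 2.2 (add not q2, not not q4):
        ○ open, literals {q2=0, q4=1}.
1 branch closed, 5 open.
Each open branch fixes some atoms; the unmentioned ones are free. Counting distinct full assignments: branch {q1=1, q3=0, q4=0} (q2) contributes 2 new; branch {q1=1, q3=1, q4=0} (q2) contributes 2 new; branch {q1=1, q3=1} (q2, q4) contributes 2 new; branch {q2=1, q4=0} (q3, q1) contributes 2 new; branch {q2=0, q4=1} (q3, q1) contributes 3 new. Total: 11.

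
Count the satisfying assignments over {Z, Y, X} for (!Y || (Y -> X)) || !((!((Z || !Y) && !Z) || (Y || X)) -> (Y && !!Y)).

Initial set: {T ((!Y || (Y -> X)) || !((!((Z || !Y) && !Z) || (Y || X)) -> (Y && !!Y)))}.
T ((!Y || (Y -> X)) || !((!((Z || !Y) && !Z) || (Y || X)) -> (Y && !!Y))): β-rule — branch into T (!Y || (Y -> X))  //  T !((!((Z || !Y) && !Z) || (Y || X)) -> (Y && !!Y)).
  branch 1 (add T (!Y || (Y -> X))):
    T (!Y || (Y -> X)): β-rule — branch into T !Y  //  T (Y -> X).
      branch 1.1 (add T !Y):
        ○ open, literals {Y=false}.
      branch 1.2 (add T (Y -> X)):
        T (Y -> X): β-rule — branch into F Y  //  T X.
          branch 1.2.1 (add F Y):
            ○ open, literals {Y=false}.
          branch 1.2.2 (add T X):
            ○ open, literals {X=true}.
  branch 2 (add T !((!((Z || !Y) && !Z) || (Y || X)) -> (Y && !!Y))):
    T !((!((Z || !Y) && !Z) || (Y || X)) -> (Y && !!Y)): α-rule — add T (!((Z || !Y) && !Z) || (Y || X)), F (Y && !!Y).
    T (!((Z || !Y) && !Z) || (Y || X)): β-rule — branch into T !((Z || !Y) && !Z)  //  T (Y || X).
      branch 2.1 (add T !((Z || !Y) && !Z)):
        F (Y && !!Y): β-rule — branch into F Y  //  F !!Y.
          branch 2.1.1 (add F Y):
            T !((Z || !Y) && !Z): β-rule — branch into F (Z || !Y)  //  F !Z.
              branch 2.1.1.1 (add F (Z || !Y)):
                F (Z || !Y): α-rule — add F Z, F !Y.
                × closes — contains both Y and !Y.
              branch 2.1.1.2 (add F !Z):
                ○ open, literals {Y=false, Z=true}.
          branch 2.1.2 (add F !!Y):
            F !!Y: drop double negation, giving F Y.
            T !((Z || !Y) && !Z): β-rule — branch into F (Z || !Y)  //  F !Z.
              branch 2.1.2.1 (add F (Z || !Y)):
                F (Z || !Y): α-rule — add F Z, F !Y.
                × closes — contains both Y and !Y.
              branch 2.1.2.2 (add F !Z):
                ○ open, literals {Y=false, Z=true}.
      branch 2.2 (add T (Y || X)):
        F (Y && !!Y): β-rule — branch into F Y  //  F !!Y.
          branch 2.2.1 (add F Y):
            T (Y || X): β-rule — branch into T Y  //  T X.
              branch 2.2.1.1 (add T Y):
                × closes — contains both Y and !Y.
              branch 2.2.1.2 (add T X):
                ○ open, literals {X=true, Y=false}.
          branch 2.2.2 (add F !!Y):
            F !!Y: drop double negation, giving F Y.
            T (Y || X): β-rule — branch into T Y  //  T X.
              branch 2.2.2.1 (add T Y):
                × closes — contains both Y and !Y.
              branch 2.2.2.2 (add T X):
                ○ open, literals {X=true, Y=false}.
4 branches closed, 7 open.
Each open branch fixes some atoms; the unmentioned ones are free. Counting distinct full assignments: branch {Y=false} (Z, X) contributes 4 new; branch {Y=false} (Z, X) contributes 0 new; branch {X=true} (Z, Y) contributes 2 new; branch {Y=false, Z=true} (X) contributes 0 new; branch {Y=false, Z=true} (X) contributes 0 new; branch {X=true, Y=false} (Z) contributes 0 new; branch {X=true, Y=false} (Z) contributes 0 new. Total: 6.

6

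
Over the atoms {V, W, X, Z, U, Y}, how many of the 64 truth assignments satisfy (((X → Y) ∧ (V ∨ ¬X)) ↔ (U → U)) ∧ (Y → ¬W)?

Initial set: {((((X → Y) ∧ (V ∨ ¬X)) ↔ (U → U)) ∧ (Y → ¬W))}.
((((X → Y) ∧ (V ∨ ¬X)) ↔ (U → U)) ∧ (Y → ¬W)): α-rule — add (((X → Y) ∧ (V ∨ ¬X)) ↔ (U → U)), (Y → ¬W).
(((X → Y) ∧ (V ∨ ¬X)) ↔ (U → U)): β-rule — branch into ((X → Y) ∧ (V ∨ ¬X)), (U → U)  //  ¬((X → Y) ∧ (V ∨ ¬X)), ¬(U → U).
  branch 1 (add ((X → Y) ∧ (V ∨ ¬X)), (U → U)):
    ((X → Y) ∧ (V ∨ ¬X)): α-rule — add (X → Y), (V ∨ ¬X).
    (Y → ¬W): β-rule — branch into ¬Y  //  ¬W.
      branch 1.1 (add ¬Y):
        (U → U): β-rule — branch into ¬U  //  U.
          branch 1.1.1 (add ¬U):
            (X → Y): β-rule — branch into ¬X  //  Y.
              branch 1.1.1.1 (add ¬X):
                (V ∨ ¬X): β-rule — branch into V  //  ¬X.
                  branch 1.1.1.1.1 (add V):
                    ○ open, literals {U=0, V=1, X=0, Y=0}.
                  branch 1.1.1.1.2 (add ¬X):
                    ○ open, literals {U=0, X=0, Y=0}.
              branch 1.1.1.2 (add Y):
                × closes — contains both Y and ¬Y.
          branch 1.1.2 (add U):
            (X → Y): β-rule — branch into ¬X  //  Y.
              branch 1.1.2.1 (add ¬X):
                (V ∨ ¬X): β-rule — branch into V  //  ¬X.
                  branch 1.1.2.1.1 (add V):
                    ○ open, literals {U=1, V=1, X=0, Y=0}.
                  branch 1.1.2.1.2 (add ¬X):
                    ○ open, literals {U=1, X=0, Y=0}.
              branch 1.1.2.2 (add Y):
                × closes — contains both Y and ¬Y.
      branch 1.2 (add ¬W):
        (U → U): β-rule — branch into ¬U  //  U.
          branch 1.2.1 (add ¬U):
            (X → Y): β-rule — branch into ¬X  //  Y.
              branch 1.2.1.1 (add ¬X):
                (V ∨ ¬X): β-rule — branch into V  //  ¬X.
                  branch 1.2.1.1.1 (add V):
                    ○ open, literals {U=0, V=1, W=0, X=0}.
                  branch 1.2.1.1.2 (add ¬X):
                    ○ open, literals {U=0, W=0, X=0}.
              branch 1.2.1.2 (add Y):
                (V ∨ ¬X): β-rule — branch into V  //  ¬X.
                  branch 1.2.1.2.1 (add V):
                    ○ open, literals {U=0, V=1, W=0, Y=1}.
                  branch 1.2.1.2.2 (add ¬X):
                    ○ open, literals {U=0, W=0, X=0, Y=1}.
          branch 1.2.2 (add U):
            (X → Y): β-rule — branch into ¬X  //  Y.
              branch 1.2.2.1 (add ¬X):
                (V ∨ ¬X): β-rule — branch into V  //  ¬X.
                  branch 1.2.2.1.1 (add V):
                    ○ open, literals {U=1, V=1, W=0, X=0}.
                  branch 1.2.2.1.2 (add ¬X):
                    ○ open, literals {U=1, W=0, X=0}.
              branch 1.2.2.2 (add Y):
                (V ∨ ¬X): β-rule — branch into V  //  ¬X.
                  branch 1.2.2.2.1 (add V):
                    ○ open, literals {U=1, V=1, W=0, Y=1}.
                  branch 1.2.2.2.2 (add ¬X):
                    ○ open, literals {U=1, W=0, X=0, Y=1}.
  branch 2 (add ¬((X → Y) ∧ (V ∨ ¬X)), ¬(U → U)):
    ¬(U → U): α-rule — add U, ¬U.
    × closes — contains both U and ¬U.
3 branches closed, 12 open.
Each open branch fixes some atoms; the unmentioned ones are free. Counting distinct full assignments: branch {U=0, V=1, X=0, Y=0} (W, Z) contributes 4 new; branch {U=0, X=0, Y=0} (V, W, Z) contributes 4 new; branch {U=1, V=1, X=0, Y=0} (W, Z) contributes 4 new; branch {U=1, X=0, Y=0} (V, W, Z) contributes 4 new; branch {U=0, V=1, W=0, X=0} (Z, Y) contributes 2 new; branch {U=0, W=0, X=0} (V, Z, Y) contributes 2 new; branch {U=0, V=1, W=0, Y=1} (X, Z) contributes 2 new; branch {U=0, W=0, X=0, Y=1} (V, Z) contributes 0 new; branch {U=1, V=1, W=0, X=0} (Z, Y) contributes 2 new; branch {U=1, W=0, X=0} (V, Z, Y) contributes 2 new; branch {U=1, V=1, W=0, Y=1} (X, Z) contributes 2 new; branch {U=1, W=0, X=0, Y=1} (V, Z) contributes 0 new. Total: 28.

28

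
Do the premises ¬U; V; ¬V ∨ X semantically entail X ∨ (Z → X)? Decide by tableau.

Yes

Initial set: {¬U; V; (¬V ∨ X); ¬(X ∨ (Z → X))}.
¬(X ∨ (Z → X)): α-rule — add ¬X, ¬(Z → X).
¬(Z → X): α-rule — add Z, ¬X.
(¬V ∨ X): β-rule — branch into ¬V  //  X.
  branch 1 (add ¬V):
    × closes — contains both V and ¬V.
  branch 2 (add X):
    × closes — contains both X and ¬X.
All 2 branches close.
Every branch closed, so the premises entail the conclusion.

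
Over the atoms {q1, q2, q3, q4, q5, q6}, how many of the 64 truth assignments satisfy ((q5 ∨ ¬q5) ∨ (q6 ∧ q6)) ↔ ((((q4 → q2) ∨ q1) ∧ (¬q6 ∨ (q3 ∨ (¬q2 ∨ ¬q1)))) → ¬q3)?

Initial set: {(((q5 ∨ ¬q5) ∨ (q6 ∧ q6)) ↔ ((((q4 → q2) ∨ q1) ∧ (¬q6 ∨ (q3 ∨ (¬q2 ∨ ¬q1)))) → ¬q3))}.
(((q5 ∨ ¬q5) ∨ (q6 ∧ q6)) ↔ ((((q4 → q2) ∨ q1) ∧ (¬q6 ∨ (q3 ∨ (¬q2 ∨ ¬q1)))) → ¬q3)): β-rule — branch into ((q5 ∨ ¬q5) ∨ (q6 ∧ q6)), ((((q4 → q2) ∨ q1) ∧ (¬q6 ∨ (q3 ∨ (¬q2 ∨ ¬q1)))) → ¬q3)  //  ¬((q5 ∨ ¬q5) ∨ (q6 ∧ q6)), ¬((((q4 → q2) ∨ q1) ∧ (¬q6 ∨ (q3 ∨ (¬q2 ∨ ¬q1)))) → ¬q3).
  branch 1 (add ((q5 ∨ ¬q5) ∨ (q6 ∧ q6)), ((((q4 → q2) ∨ q1) ∧ (¬q6 ∨ (q3 ∨ (¬q2 ∨ ¬q1)))) → ¬q3)):
    ((q5 ∨ ¬q5) ∨ (q6 ∧ q6)): β-rule — branch into (q5 ∨ ¬q5)  //  (q6 ∧ q6).
      branch 1.1 (add (q5 ∨ ¬q5)):
        ((((q4 → q2) ∨ q1) ∧ (¬q6 ∨ (q3 ∨ (¬q2 ∨ ¬q1)))) → ¬q3): β-rule — branch into ¬(((q4 → q2) ∨ q1) ∧ (¬q6 ∨ (q3 ∨ (¬q2 ∨ ¬q1))))  //  ¬q3.
          branch 1.1.1 (add ¬(((q4 → q2) ∨ q1) ∧ (¬q6 ∨ (q3 ∨ (¬q2 ∨ ¬q1))))):
            (q5 ∨ ¬q5): β-rule — branch into q5  //  ¬q5.
              branch 1.1.1.1 (add q5):
                ¬(((q4 → q2) ∨ q1) ∧ (¬q6 ∨ (q3 ∨ (¬q2 ∨ ¬q1)))): β-rule — branch into ¬((q4 → q2) ∨ q1)  //  ¬(¬q6 ∨ (q3 ∨ (¬q2 ∨ ¬q1))).
                  branch 1.1.1.1.1 (add ¬((q4 → q2) ∨ q1)):
                    ¬((q4 → q2) ∨ q1): α-rule — add ¬(q4 → q2), ¬q1.
                    ¬(q4 → q2): α-rule — add q4, ¬q2.
                    ○ open, literals {q1=F, q2=F, q4=T, q5=T}.
                  branch 1.1.1.1.2 (add ¬(¬q6 ∨ (q3 ∨ (¬q2 ∨ ¬q1)))):
                    ¬(¬q6 ∨ (q3 ∨ (¬q2 ∨ ¬q1))): α-rule — add ¬¬q6, ¬(q3 ∨ (¬q2 ∨ ¬q1)).
                    ¬(q3 ∨ (¬q2 ∨ ¬q1)): α-rule — add ¬q3, ¬(¬q2 ∨ ¬q1).
                    ¬(¬q2 ∨ ¬q1): α-rule — add ¬¬q2, ¬¬q1.
                    ○ open, literals {q1=T, q2=T, q3=F, q5=T, q6=T}.
              branch 1.1.1.2 (add ¬q5):
                ¬(((q4 → q2) ∨ q1) ∧ (¬q6 ∨ (q3 ∨ (¬q2 ∨ ¬q1)))): β-rule — branch into ¬((q4 → q2) ∨ q1)  //  ¬(¬q6 ∨ (q3 ∨ (¬q2 ∨ ¬q1))).
                  branch 1.1.1.2.1 (add ¬((q4 → q2) ∨ q1)):
                    ¬((q4 → q2) ∨ q1): α-rule — add ¬(q4 → q2), ¬q1.
                    ¬(q4 → q2): α-rule — add q4, ¬q2.
                    ○ open, literals {q1=F, q2=F, q4=T, q5=F}.
                  branch 1.1.1.2.2 (add ¬(¬q6 ∨ (q3 ∨ (¬q2 ∨ ¬q1)))):
                    ¬(¬q6 ∨ (q3 ∨ (¬q2 ∨ ¬q1))): α-rule — add ¬¬q6, ¬(q3 ∨ (¬q2 ∨ ¬q1)).
                    ¬(q3 ∨ (¬q2 ∨ ¬q1)): α-rule — add ¬q3, ¬(¬q2 ∨ ¬q1).
                    ¬(¬q2 ∨ ¬q1): α-rule — add ¬¬q2, ¬¬q1.
                    ○ open, literals {q1=T, q2=T, q3=F, q5=F, q6=T}.
          branch 1.1.2 (add ¬q3):
            (q5 ∨ ¬q5): β-rule — branch into q5  //  ¬q5.
              branch 1.1.2.1 (add q5):
                ○ open, literals {q3=F, q5=T}.
              branch 1.1.2.2 (add ¬q5):
                ○ open, literals {q3=F, q5=F}.
      branch 1.2 (add (q6 ∧ q6)):
        (q6 ∧ q6): α-rule — add q6, q6.
        ((((q4 → q2) ∨ q1) ∧ (¬q6 ∨ (q3 ∨ (¬q2 ∨ ¬q1)))) → ¬q3): β-rule — branch into ¬(((q4 → q2) ∨ q1) ∧ (¬q6 ∨ (q3 ∨ (¬q2 ∨ ¬q1))))  //  ¬q3.
          branch 1.2.1 (add ¬(((q4 → q2) ∨ q1) ∧ (¬q6 ∨ (q3 ∨ (¬q2 ∨ ¬q1))))):
            ¬(((q4 → q2) ∨ q1) ∧ (¬q6 ∨ (q3 ∨ (¬q2 ∨ ¬q1)))): β-rule — branch into ¬((q4 → q2) ∨ q1)  //  ¬(¬q6 ∨ (q3 ∨ (¬q2 ∨ ¬q1))).
              branch 1.2.1.1 (add ¬((q4 → q2) ∨ q1)):
                ¬((q4 → q2) ∨ q1): α-rule — add ¬(q4 → q2), ¬q1.
                ¬(q4 → q2): α-rule — add q4, ¬q2.
                ○ open, literals {q1=F, q2=F, q4=T, q6=T}.
              branch 1.2.1.2 (add ¬(¬q6 ∨ (q3 ∨ (¬q2 ∨ ¬q1)))):
                ¬(¬q6 ∨ (q3 ∨ (¬q2 ∨ ¬q1))): α-rule — add ¬¬q6, ¬(q3 ∨ (¬q2 ∨ ¬q1)).
                ¬(q3 ∨ (¬q2 ∨ ¬q1)): α-rule — add ¬q3, ¬(¬q2 ∨ ¬q1).
                ¬(¬q2 ∨ ¬q1): α-rule — add ¬¬q2, ¬¬q1.
                ○ open, literals {q1=T, q2=T, q3=F, q6=T}.
          branch 1.2.2 (add ¬q3):
            ○ open, literals {q3=F, q6=T}.
  branch 2 (add ¬((q5 ∨ ¬q5) ∨ (q6 ∧ q6)), ¬((((q4 → q2) ∨ q1) ∧ (¬q6 ∨ (q3 ∨ (¬q2 ∨ ¬q1)))) → ¬q3)):
    ¬((q5 ∨ ¬q5) ∨ (q6 ∧ q6)): α-rule — add ¬(q5 ∨ ¬q5), ¬(q6 ∧ q6).
    ¬((((q4 → q2) ∨ q1) ∧ (¬q6 ∨ (q3 ∨ (¬q2 ∨ ¬q1)))) → ¬q3): α-rule — add (((q4 → q2) ∨ q1) ∧ (¬q6 ∨ (q3 ∨ (¬q2 ∨ ¬q1)))), ¬¬q3.
    ¬(q5 ∨ ¬q5): α-rule — add ¬q5, ¬¬q5.
    × closes — contains both q5 and ¬q5.
1 branch closed, 9 open.
Each open branch fixes some atoms; the unmentioned ones are free. Counting distinct full assignments: branch {q1=F, q2=F, q4=T, q5=T} (q3, q6) contributes 4 new; branch {q1=T, q2=T, q3=F, q5=T, q6=T} (q4) contributes 2 new; branch {q1=F, q2=F, q4=T, q5=F} (q3, q6) contributes 4 new; branch {q1=T, q2=T, q3=F, q5=F, q6=T} (q4) contributes 2 new; branch {q3=F, q5=T} (q1, q2, q4, q6) contributes 12 new; branch {q3=F, q5=F} (q1, q2, q4, q6) contributes 12 new; branch {q1=F, q2=F, q4=T, q6=T} (q3, q5) contributes 0 new; branch {q1=T, q2=T, q3=F, q6=T} (q4, q5) contributes 0 new; branch {q3=F, q6=T} (q1, q2, q4, q5) contributes 0 new. Total: 36.

36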